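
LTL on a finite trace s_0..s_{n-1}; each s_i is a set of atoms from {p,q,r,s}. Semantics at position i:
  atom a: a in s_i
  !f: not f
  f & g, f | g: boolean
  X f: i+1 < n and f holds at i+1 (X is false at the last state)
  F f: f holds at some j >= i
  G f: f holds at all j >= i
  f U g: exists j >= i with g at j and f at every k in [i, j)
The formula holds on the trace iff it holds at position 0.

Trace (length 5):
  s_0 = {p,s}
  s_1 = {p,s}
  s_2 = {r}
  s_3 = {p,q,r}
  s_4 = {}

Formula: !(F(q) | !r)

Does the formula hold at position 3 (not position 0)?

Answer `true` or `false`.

s_0={p,s}: !(F(q) | !r)=False (F(q) | !r)=True F(q)=True q=False !r=True r=False
s_1={p,s}: !(F(q) | !r)=False (F(q) | !r)=True F(q)=True q=False !r=True r=False
s_2={r}: !(F(q) | !r)=False (F(q) | !r)=True F(q)=True q=False !r=False r=True
s_3={p,q,r}: !(F(q) | !r)=False (F(q) | !r)=True F(q)=True q=True !r=False r=True
s_4={}: !(F(q) | !r)=False (F(q) | !r)=True F(q)=False q=False !r=True r=False
Evaluating at position 3: result = False

Answer: false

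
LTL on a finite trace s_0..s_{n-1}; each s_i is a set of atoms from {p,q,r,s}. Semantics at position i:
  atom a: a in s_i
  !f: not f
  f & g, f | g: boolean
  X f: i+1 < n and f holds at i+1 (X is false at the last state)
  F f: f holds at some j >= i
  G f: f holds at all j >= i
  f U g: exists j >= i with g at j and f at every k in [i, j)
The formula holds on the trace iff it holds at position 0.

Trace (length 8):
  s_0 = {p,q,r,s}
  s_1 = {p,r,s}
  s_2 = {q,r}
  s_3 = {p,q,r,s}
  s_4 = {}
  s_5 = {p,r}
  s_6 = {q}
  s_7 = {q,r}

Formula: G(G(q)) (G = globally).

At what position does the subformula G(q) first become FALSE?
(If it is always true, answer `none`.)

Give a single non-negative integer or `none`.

Answer: 0

Derivation:
s_0={p,q,r,s}: G(q)=False q=True
s_1={p,r,s}: G(q)=False q=False
s_2={q,r}: G(q)=False q=True
s_3={p,q,r,s}: G(q)=False q=True
s_4={}: G(q)=False q=False
s_5={p,r}: G(q)=False q=False
s_6={q}: G(q)=True q=True
s_7={q,r}: G(q)=True q=True
G(G(q)) holds globally = False
First violation at position 0.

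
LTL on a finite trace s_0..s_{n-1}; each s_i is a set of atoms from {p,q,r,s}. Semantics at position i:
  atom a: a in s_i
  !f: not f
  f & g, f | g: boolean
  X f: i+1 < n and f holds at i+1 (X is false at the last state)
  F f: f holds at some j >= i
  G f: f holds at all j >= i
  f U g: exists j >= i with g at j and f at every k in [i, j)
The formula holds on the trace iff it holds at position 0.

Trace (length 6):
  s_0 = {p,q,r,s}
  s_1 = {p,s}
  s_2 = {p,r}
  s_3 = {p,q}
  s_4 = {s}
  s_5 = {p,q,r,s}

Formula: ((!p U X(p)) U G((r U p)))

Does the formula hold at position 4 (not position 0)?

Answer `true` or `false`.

s_0={p,q,r,s}: ((!p U X(p)) U G((r U p)))=False (!p U X(p))=True !p=False p=True X(p)=True G((r U p))=False (r U p)=True r=True
s_1={p,s}: ((!p U X(p)) U G((r U p)))=False (!p U X(p))=True !p=False p=True X(p)=True G((r U p))=False (r U p)=True r=False
s_2={p,r}: ((!p U X(p)) U G((r U p)))=False (!p U X(p))=True !p=False p=True X(p)=True G((r U p))=False (r U p)=True r=True
s_3={p,q}: ((!p U X(p)) U G((r U p)))=False (!p U X(p))=False !p=False p=True X(p)=False G((r U p))=False (r U p)=True r=False
s_4={s}: ((!p U X(p)) U G((r U p)))=True (!p U X(p))=True !p=True p=False X(p)=True G((r U p))=False (r U p)=False r=False
s_5={p,q,r,s}: ((!p U X(p)) U G((r U p)))=True (!p U X(p))=False !p=False p=True X(p)=False G((r U p))=True (r U p)=True r=True
Evaluating at position 4: result = True

Answer: true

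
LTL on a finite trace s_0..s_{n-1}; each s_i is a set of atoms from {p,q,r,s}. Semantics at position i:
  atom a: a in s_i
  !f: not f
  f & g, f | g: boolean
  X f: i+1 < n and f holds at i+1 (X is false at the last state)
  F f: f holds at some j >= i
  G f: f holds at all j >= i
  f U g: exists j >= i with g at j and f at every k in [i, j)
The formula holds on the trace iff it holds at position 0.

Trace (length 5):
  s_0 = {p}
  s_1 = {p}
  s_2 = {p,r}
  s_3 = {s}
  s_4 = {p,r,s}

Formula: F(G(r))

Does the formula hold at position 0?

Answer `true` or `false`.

Answer: true

Derivation:
s_0={p}: F(G(r))=True G(r)=False r=False
s_1={p}: F(G(r))=True G(r)=False r=False
s_2={p,r}: F(G(r))=True G(r)=False r=True
s_3={s}: F(G(r))=True G(r)=False r=False
s_4={p,r,s}: F(G(r))=True G(r)=True r=True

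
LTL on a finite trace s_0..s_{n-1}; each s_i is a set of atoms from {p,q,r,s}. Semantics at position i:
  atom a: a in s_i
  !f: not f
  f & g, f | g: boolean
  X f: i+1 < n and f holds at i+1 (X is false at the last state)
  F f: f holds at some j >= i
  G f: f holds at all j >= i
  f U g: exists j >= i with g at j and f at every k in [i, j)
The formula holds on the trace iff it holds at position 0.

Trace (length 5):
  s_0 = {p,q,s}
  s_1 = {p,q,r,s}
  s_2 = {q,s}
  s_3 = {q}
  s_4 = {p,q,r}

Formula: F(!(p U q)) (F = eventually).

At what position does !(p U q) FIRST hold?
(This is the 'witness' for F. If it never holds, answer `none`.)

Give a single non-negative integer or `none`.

s_0={p,q,s}: !(p U q)=False (p U q)=True p=True q=True
s_1={p,q,r,s}: !(p U q)=False (p U q)=True p=True q=True
s_2={q,s}: !(p U q)=False (p U q)=True p=False q=True
s_3={q}: !(p U q)=False (p U q)=True p=False q=True
s_4={p,q,r}: !(p U q)=False (p U q)=True p=True q=True
F(!(p U q)) does not hold (no witness exists).

Answer: none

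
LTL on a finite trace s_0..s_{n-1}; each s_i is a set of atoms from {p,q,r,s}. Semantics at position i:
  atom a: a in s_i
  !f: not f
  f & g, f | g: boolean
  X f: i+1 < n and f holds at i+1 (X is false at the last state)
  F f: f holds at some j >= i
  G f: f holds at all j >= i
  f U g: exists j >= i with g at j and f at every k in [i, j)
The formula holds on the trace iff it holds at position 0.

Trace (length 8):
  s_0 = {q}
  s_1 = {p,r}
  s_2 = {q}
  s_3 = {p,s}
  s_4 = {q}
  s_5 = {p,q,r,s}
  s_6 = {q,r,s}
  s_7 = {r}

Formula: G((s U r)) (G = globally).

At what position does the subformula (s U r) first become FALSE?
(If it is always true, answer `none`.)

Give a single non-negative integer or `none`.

Answer: 0

Derivation:
s_0={q}: (s U r)=False s=False r=False
s_1={p,r}: (s U r)=True s=False r=True
s_2={q}: (s U r)=False s=False r=False
s_3={p,s}: (s U r)=False s=True r=False
s_4={q}: (s U r)=False s=False r=False
s_5={p,q,r,s}: (s U r)=True s=True r=True
s_6={q,r,s}: (s U r)=True s=True r=True
s_7={r}: (s U r)=True s=False r=True
G((s U r)) holds globally = False
First violation at position 0.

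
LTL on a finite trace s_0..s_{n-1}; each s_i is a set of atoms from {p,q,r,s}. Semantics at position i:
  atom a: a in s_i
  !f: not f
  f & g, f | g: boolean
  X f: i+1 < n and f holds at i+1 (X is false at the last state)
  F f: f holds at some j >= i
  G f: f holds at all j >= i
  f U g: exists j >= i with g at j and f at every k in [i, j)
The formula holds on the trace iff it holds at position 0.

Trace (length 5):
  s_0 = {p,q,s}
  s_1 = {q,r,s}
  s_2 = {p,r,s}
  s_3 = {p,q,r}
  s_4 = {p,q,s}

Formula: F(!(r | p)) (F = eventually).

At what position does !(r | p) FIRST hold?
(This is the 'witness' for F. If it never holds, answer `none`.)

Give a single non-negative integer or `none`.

Answer: none

Derivation:
s_0={p,q,s}: !(r | p)=False (r | p)=True r=False p=True
s_1={q,r,s}: !(r | p)=False (r | p)=True r=True p=False
s_2={p,r,s}: !(r | p)=False (r | p)=True r=True p=True
s_3={p,q,r}: !(r | p)=False (r | p)=True r=True p=True
s_4={p,q,s}: !(r | p)=False (r | p)=True r=False p=True
F(!(r | p)) does not hold (no witness exists).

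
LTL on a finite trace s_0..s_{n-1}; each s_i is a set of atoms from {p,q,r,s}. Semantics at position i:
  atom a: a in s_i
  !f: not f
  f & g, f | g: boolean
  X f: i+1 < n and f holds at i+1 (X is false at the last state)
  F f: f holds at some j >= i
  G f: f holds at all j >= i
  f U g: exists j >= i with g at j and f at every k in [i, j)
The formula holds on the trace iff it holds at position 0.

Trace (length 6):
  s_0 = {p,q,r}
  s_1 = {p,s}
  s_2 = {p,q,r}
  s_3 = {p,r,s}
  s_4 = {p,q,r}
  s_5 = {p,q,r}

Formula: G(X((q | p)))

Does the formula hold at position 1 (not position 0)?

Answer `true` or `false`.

Answer: false

Derivation:
s_0={p,q,r}: G(X((q | p)))=False X((q | p))=True (q | p)=True q=True p=True
s_1={p,s}: G(X((q | p)))=False X((q | p))=True (q | p)=True q=False p=True
s_2={p,q,r}: G(X((q | p)))=False X((q | p))=True (q | p)=True q=True p=True
s_3={p,r,s}: G(X((q | p)))=False X((q | p))=True (q | p)=True q=False p=True
s_4={p,q,r}: G(X((q | p)))=False X((q | p))=True (q | p)=True q=True p=True
s_5={p,q,r}: G(X((q | p)))=False X((q | p))=False (q | p)=True q=True p=True
Evaluating at position 1: result = False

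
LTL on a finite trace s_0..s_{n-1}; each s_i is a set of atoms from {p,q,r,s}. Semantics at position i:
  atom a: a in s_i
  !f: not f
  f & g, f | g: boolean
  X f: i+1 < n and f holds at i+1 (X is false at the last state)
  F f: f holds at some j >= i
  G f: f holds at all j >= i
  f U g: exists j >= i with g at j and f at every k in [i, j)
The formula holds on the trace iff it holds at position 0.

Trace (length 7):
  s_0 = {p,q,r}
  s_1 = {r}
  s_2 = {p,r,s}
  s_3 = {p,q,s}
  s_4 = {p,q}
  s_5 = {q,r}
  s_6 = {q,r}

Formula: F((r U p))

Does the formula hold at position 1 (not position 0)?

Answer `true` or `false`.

Answer: true

Derivation:
s_0={p,q,r}: F((r U p))=True (r U p)=True r=True p=True
s_1={r}: F((r U p))=True (r U p)=True r=True p=False
s_2={p,r,s}: F((r U p))=True (r U p)=True r=True p=True
s_3={p,q,s}: F((r U p))=True (r U p)=True r=False p=True
s_4={p,q}: F((r U p))=True (r U p)=True r=False p=True
s_5={q,r}: F((r U p))=False (r U p)=False r=True p=False
s_6={q,r}: F((r U p))=False (r U p)=False r=True p=False
Evaluating at position 1: result = True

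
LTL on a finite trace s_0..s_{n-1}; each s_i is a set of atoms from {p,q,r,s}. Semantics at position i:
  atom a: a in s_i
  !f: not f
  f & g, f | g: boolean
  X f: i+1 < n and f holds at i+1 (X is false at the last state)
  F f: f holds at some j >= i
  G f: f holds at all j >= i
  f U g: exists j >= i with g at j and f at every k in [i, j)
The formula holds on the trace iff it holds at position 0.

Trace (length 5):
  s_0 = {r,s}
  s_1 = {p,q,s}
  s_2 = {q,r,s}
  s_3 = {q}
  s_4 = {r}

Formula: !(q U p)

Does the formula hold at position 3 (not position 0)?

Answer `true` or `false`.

Answer: true

Derivation:
s_0={r,s}: !(q U p)=True (q U p)=False q=False p=False
s_1={p,q,s}: !(q U p)=False (q U p)=True q=True p=True
s_2={q,r,s}: !(q U p)=True (q U p)=False q=True p=False
s_3={q}: !(q U p)=True (q U p)=False q=True p=False
s_4={r}: !(q U p)=True (q U p)=False q=False p=False
Evaluating at position 3: result = True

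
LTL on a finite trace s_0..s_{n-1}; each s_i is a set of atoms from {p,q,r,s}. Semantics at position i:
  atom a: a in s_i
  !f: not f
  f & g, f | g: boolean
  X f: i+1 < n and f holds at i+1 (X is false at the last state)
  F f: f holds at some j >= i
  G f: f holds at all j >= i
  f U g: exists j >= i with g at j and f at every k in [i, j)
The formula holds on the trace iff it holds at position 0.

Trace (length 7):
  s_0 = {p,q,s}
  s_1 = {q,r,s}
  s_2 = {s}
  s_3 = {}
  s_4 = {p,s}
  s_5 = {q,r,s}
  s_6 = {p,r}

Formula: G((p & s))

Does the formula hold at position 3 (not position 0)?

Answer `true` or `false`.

s_0={p,q,s}: G((p & s))=False (p & s)=True p=True s=True
s_1={q,r,s}: G((p & s))=False (p & s)=False p=False s=True
s_2={s}: G((p & s))=False (p & s)=False p=False s=True
s_3={}: G((p & s))=False (p & s)=False p=False s=False
s_4={p,s}: G((p & s))=False (p & s)=True p=True s=True
s_5={q,r,s}: G((p & s))=False (p & s)=False p=False s=True
s_6={p,r}: G((p & s))=False (p & s)=False p=True s=False
Evaluating at position 3: result = False

Answer: false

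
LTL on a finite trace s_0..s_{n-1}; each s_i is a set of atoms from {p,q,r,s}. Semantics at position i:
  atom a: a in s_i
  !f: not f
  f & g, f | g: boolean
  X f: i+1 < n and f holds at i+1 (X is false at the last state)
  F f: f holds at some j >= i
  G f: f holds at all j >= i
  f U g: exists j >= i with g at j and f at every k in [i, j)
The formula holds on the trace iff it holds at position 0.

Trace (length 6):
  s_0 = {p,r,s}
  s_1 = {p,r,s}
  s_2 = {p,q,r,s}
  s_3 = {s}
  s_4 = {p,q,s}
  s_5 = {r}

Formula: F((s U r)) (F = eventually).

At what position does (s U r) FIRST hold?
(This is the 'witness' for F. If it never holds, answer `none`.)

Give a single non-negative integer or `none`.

s_0={p,r,s}: (s U r)=True s=True r=True
s_1={p,r,s}: (s U r)=True s=True r=True
s_2={p,q,r,s}: (s U r)=True s=True r=True
s_3={s}: (s U r)=True s=True r=False
s_4={p,q,s}: (s U r)=True s=True r=False
s_5={r}: (s U r)=True s=False r=True
F((s U r)) holds; first witness at position 0.

Answer: 0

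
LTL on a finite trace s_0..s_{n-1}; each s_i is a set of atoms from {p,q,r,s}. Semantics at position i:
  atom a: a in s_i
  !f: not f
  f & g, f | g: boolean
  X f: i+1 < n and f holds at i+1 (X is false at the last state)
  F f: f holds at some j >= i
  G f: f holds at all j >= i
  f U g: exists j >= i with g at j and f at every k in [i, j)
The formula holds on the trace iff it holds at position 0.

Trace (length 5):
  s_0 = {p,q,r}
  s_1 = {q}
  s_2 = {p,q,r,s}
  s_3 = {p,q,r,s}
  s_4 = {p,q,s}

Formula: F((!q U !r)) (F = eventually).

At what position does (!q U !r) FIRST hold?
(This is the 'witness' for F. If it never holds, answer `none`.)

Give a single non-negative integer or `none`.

s_0={p,q,r}: (!q U !r)=False !q=False q=True !r=False r=True
s_1={q}: (!q U !r)=True !q=False q=True !r=True r=False
s_2={p,q,r,s}: (!q U !r)=False !q=False q=True !r=False r=True
s_3={p,q,r,s}: (!q U !r)=False !q=False q=True !r=False r=True
s_4={p,q,s}: (!q U !r)=True !q=False q=True !r=True r=False
F((!q U !r)) holds; first witness at position 1.

Answer: 1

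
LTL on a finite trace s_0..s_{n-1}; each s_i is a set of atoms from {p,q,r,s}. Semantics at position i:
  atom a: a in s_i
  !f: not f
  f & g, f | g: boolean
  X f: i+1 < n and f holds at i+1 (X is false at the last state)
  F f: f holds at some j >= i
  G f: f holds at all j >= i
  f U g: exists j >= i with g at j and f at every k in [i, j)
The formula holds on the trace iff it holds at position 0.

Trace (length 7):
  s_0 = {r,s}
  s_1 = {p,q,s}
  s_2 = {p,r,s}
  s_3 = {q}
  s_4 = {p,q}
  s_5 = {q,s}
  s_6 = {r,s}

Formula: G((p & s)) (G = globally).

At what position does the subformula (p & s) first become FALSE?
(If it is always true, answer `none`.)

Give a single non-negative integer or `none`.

Answer: 0

Derivation:
s_0={r,s}: (p & s)=False p=False s=True
s_1={p,q,s}: (p & s)=True p=True s=True
s_2={p,r,s}: (p & s)=True p=True s=True
s_3={q}: (p & s)=False p=False s=False
s_4={p,q}: (p & s)=False p=True s=False
s_5={q,s}: (p & s)=False p=False s=True
s_6={r,s}: (p & s)=False p=False s=True
G((p & s)) holds globally = False
First violation at position 0.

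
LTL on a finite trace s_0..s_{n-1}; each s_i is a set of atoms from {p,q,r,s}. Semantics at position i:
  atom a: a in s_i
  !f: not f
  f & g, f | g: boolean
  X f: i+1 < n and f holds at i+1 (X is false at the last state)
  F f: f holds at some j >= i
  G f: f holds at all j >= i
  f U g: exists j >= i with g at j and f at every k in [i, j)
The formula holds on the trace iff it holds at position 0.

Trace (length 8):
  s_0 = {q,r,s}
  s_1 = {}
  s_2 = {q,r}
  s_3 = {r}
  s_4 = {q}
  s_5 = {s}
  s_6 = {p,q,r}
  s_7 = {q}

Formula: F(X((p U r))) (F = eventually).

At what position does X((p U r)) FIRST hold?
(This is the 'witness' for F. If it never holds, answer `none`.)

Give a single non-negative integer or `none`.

Answer: 1

Derivation:
s_0={q,r,s}: X((p U r))=False (p U r)=True p=False r=True
s_1={}: X((p U r))=True (p U r)=False p=False r=False
s_2={q,r}: X((p U r))=True (p U r)=True p=False r=True
s_3={r}: X((p U r))=False (p U r)=True p=False r=True
s_4={q}: X((p U r))=False (p U r)=False p=False r=False
s_5={s}: X((p U r))=True (p U r)=False p=False r=False
s_6={p,q,r}: X((p U r))=False (p U r)=True p=True r=True
s_7={q}: X((p U r))=False (p U r)=False p=False r=False
F(X((p U r))) holds; first witness at position 1.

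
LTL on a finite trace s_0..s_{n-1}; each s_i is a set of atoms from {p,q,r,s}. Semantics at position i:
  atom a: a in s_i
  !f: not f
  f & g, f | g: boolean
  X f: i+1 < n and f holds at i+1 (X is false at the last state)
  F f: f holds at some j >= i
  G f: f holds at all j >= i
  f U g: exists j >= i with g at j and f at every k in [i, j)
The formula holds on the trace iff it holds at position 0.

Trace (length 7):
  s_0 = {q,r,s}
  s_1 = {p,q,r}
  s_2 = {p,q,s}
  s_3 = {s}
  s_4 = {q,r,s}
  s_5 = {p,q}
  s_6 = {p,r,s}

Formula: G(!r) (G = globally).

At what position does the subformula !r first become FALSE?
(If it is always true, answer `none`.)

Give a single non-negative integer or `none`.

Answer: 0

Derivation:
s_0={q,r,s}: !r=False r=True
s_1={p,q,r}: !r=False r=True
s_2={p,q,s}: !r=True r=False
s_3={s}: !r=True r=False
s_4={q,r,s}: !r=False r=True
s_5={p,q}: !r=True r=False
s_6={p,r,s}: !r=False r=True
G(!r) holds globally = False
First violation at position 0.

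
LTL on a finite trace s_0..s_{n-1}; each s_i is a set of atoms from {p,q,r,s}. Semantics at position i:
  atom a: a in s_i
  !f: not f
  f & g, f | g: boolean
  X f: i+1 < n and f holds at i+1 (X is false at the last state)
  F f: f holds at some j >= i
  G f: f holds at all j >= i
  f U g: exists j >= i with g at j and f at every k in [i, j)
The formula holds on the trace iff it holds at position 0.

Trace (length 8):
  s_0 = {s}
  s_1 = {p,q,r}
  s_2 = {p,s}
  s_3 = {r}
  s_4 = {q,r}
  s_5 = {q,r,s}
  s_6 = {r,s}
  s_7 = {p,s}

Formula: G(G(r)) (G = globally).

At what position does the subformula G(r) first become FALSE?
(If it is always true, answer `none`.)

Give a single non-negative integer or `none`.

Answer: 0

Derivation:
s_0={s}: G(r)=False r=False
s_1={p,q,r}: G(r)=False r=True
s_2={p,s}: G(r)=False r=False
s_3={r}: G(r)=False r=True
s_4={q,r}: G(r)=False r=True
s_5={q,r,s}: G(r)=False r=True
s_6={r,s}: G(r)=False r=True
s_7={p,s}: G(r)=False r=False
G(G(r)) holds globally = False
First violation at position 0.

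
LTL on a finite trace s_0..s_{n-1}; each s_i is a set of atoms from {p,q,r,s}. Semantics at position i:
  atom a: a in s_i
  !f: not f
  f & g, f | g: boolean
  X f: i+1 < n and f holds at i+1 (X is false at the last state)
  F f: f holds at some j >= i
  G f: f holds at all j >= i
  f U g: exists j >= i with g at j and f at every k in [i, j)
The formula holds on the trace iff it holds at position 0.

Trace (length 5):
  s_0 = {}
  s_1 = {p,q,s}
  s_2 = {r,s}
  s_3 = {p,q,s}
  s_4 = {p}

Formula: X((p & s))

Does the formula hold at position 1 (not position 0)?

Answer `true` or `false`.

Answer: false

Derivation:
s_0={}: X((p & s))=True (p & s)=False p=False s=False
s_1={p,q,s}: X((p & s))=False (p & s)=True p=True s=True
s_2={r,s}: X((p & s))=True (p & s)=False p=False s=True
s_3={p,q,s}: X((p & s))=False (p & s)=True p=True s=True
s_4={p}: X((p & s))=False (p & s)=False p=True s=False
Evaluating at position 1: result = False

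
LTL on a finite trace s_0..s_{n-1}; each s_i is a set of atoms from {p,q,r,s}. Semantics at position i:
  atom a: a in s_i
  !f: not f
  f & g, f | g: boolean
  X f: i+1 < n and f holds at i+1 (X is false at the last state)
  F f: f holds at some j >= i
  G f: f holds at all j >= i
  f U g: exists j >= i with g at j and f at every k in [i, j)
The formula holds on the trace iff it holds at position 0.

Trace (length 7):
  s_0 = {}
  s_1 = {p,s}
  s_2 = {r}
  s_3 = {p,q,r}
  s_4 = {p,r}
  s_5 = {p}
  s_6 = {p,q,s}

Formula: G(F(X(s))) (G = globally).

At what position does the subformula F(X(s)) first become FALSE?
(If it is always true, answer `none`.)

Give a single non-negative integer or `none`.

Answer: 6

Derivation:
s_0={}: F(X(s))=True X(s)=True s=False
s_1={p,s}: F(X(s))=True X(s)=False s=True
s_2={r}: F(X(s))=True X(s)=False s=False
s_3={p,q,r}: F(X(s))=True X(s)=False s=False
s_4={p,r}: F(X(s))=True X(s)=False s=False
s_5={p}: F(X(s))=True X(s)=True s=False
s_6={p,q,s}: F(X(s))=False X(s)=False s=True
G(F(X(s))) holds globally = False
First violation at position 6.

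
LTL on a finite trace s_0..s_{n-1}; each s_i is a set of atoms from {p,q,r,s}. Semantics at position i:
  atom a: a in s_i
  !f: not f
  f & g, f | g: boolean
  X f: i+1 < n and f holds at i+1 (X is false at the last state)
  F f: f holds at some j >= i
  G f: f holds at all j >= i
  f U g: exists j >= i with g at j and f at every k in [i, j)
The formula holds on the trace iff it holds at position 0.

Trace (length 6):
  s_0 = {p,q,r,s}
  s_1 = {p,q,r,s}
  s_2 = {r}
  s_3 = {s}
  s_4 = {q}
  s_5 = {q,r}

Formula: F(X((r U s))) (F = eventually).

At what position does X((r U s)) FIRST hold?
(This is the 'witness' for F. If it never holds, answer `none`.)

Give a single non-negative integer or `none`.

s_0={p,q,r,s}: X((r U s))=True (r U s)=True r=True s=True
s_1={p,q,r,s}: X((r U s))=True (r U s)=True r=True s=True
s_2={r}: X((r U s))=True (r U s)=True r=True s=False
s_3={s}: X((r U s))=False (r U s)=True r=False s=True
s_4={q}: X((r U s))=False (r U s)=False r=False s=False
s_5={q,r}: X((r U s))=False (r U s)=False r=True s=False
F(X((r U s))) holds; first witness at position 0.

Answer: 0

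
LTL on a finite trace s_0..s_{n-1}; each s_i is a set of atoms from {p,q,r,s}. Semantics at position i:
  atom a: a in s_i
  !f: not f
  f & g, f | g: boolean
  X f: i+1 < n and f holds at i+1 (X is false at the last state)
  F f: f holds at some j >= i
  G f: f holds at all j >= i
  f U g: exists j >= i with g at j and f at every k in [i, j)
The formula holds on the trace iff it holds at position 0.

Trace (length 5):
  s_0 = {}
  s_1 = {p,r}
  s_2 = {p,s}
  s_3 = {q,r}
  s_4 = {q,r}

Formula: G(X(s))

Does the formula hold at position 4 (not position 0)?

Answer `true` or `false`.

Answer: false

Derivation:
s_0={}: G(X(s))=False X(s)=False s=False
s_1={p,r}: G(X(s))=False X(s)=True s=False
s_2={p,s}: G(X(s))=False X(s)=False s=True
s_3={q,r}: G(X(s))=False X(s)=False s=False
s_4={q,r}: G(X(s))=False X(s)=False s=False
Evaluating at position 4: result = False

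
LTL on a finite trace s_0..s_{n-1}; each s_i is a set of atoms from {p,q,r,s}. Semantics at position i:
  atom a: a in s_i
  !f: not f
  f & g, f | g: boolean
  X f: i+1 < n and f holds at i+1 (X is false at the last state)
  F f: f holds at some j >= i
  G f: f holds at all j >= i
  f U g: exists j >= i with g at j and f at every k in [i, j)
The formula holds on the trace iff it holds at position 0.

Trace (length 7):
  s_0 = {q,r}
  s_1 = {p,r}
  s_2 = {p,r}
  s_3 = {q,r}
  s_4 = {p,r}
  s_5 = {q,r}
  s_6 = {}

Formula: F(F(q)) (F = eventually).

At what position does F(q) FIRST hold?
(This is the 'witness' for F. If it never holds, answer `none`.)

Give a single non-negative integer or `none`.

s_0={q,r}: F(q)=True q=True
s_1={p,r}: F(q)=True q=False
s_2={p,r}: F(q)=True q=False
s_3={q,r}: F(q)=True q=True
s_4={p,r}: F(q)=True q=False
s_5={q,r}: F(q)=True q=True
s_6={}: F(q)=False q=False
F(F(q)) holds; first witness at position 0.

Answer: 0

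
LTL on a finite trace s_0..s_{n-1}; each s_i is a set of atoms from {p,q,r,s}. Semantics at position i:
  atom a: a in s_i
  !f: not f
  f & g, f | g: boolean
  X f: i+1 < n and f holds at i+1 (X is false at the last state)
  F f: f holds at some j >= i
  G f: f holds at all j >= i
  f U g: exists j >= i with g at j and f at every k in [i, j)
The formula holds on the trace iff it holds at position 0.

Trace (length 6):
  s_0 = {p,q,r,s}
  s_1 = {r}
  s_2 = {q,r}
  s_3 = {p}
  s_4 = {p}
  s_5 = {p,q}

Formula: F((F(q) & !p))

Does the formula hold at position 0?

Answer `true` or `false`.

s_0={p,q,r,s}: F((F(q) & !p))=True (F(q) & !p)=False F(q)=True q=True !p=False p=True
s_1={r}: F((F(q) & !p))=True (F(q) & !p)=True F(q)=True q=False !p=True p=False
s_2={q,r}: F((F(q) & !p))=True (F(q) & !p)=True F(q)=True q=True !p=True p=False
s_3={p}: F((F(q) & !p))=False (F(q) & !p)=False F(q)=True q=False !p=False p=True
s_4={p}: F((F(q) & !p))=False (F(q) & !p)=False F(q)=True q=False !p=False p=True
s_5={p,q}: F((F(q) & !p))=False (F(q) & !p)=False F(q)=True q=True !p=False p=True

Answer: true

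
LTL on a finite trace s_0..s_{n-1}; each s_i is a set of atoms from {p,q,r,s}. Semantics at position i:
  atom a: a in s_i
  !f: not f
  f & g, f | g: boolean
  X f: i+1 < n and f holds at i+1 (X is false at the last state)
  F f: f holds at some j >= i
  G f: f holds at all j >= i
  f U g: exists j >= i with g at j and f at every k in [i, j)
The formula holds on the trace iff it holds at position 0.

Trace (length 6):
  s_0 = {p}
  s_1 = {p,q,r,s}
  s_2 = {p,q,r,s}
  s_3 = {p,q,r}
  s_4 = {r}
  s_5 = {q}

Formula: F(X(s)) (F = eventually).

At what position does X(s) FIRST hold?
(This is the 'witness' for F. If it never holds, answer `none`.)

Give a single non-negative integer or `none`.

s_0={p}: X(s)=True s=False
s_1={p,q,r,s}: X(s)=True s=True
s_2={p,q,r,s}: X(s)=False s=True
s_3={p,q,r}: X(s)=False s=False
s_4={r}: X(s)=False s=False
s_5={q}: X(s)=False s=False
F(X(s)) holds; first witness at position 0.

Answer: 0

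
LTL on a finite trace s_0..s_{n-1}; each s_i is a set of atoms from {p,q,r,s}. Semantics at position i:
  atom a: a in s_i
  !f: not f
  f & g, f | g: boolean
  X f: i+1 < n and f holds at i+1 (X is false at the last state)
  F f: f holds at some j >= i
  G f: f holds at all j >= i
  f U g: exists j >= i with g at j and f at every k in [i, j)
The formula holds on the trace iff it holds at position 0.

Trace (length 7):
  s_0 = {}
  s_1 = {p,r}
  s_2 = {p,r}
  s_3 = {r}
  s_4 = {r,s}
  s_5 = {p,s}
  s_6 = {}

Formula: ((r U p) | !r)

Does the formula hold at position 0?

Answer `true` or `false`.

Answer: true

Derivation:
s_0={}: ((r U p) | !r)=True (r U p)=False r=False p=False !r=True
s_1={p,r}: ((r U p) | !r)=True (r U p)=True r=True p=True !r=False
s_2={p,r}: ((r U p) | !r)=True (r U p)=True r=True p=True !r=False
s_3={r}: ((r U p) | !r)=True (r U p)=True r=True p=False !r=False
s_4={r,s}: ((r U p) | !r)=True (r U p)=True r=True p=False !r=False
s_5={p,s}: ((r U p) | !r)=True (r U p)=True r=False p=True !r=True
s_6={}: ((r U p) | !r)=True (r U p)=False r=False p=False !r=True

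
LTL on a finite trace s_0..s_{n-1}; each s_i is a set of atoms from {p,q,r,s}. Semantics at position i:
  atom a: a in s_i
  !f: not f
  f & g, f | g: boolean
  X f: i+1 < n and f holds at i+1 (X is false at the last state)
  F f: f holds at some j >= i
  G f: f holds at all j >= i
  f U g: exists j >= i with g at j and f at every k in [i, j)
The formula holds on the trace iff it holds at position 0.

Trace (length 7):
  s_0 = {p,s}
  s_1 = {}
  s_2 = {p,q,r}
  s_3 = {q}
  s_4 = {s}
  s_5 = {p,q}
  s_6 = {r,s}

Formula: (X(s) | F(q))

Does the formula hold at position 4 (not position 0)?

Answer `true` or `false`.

Answer: true

Derivation:
s_0={p,s}: (X(s) | F(q))=True X(s)=False s=True F(q)=True q=False
s_1={}: (X(s) | F(q))=True X(s)=False s=False F(q)=True q=False
s_2={p,q,r}: (X(s) | F(q))=True X(s)=False s=False F(q)=True q=True
s_3={q}: (X(s) | F(q))=True X(s)=True s=False F(q)=True q=True
s_4={s}: (X(s) | F(q))=True X(s)=False s=True F(q)=True q=False
s_5={p,q}: (X(s) | F(q))=True X(s)=True s=False F(q)=True q=True
s_6={r,s}: (X(s) | F(q))=False X(s)=False s=True F(q)=False q=False
Evaluating at position 4: result = True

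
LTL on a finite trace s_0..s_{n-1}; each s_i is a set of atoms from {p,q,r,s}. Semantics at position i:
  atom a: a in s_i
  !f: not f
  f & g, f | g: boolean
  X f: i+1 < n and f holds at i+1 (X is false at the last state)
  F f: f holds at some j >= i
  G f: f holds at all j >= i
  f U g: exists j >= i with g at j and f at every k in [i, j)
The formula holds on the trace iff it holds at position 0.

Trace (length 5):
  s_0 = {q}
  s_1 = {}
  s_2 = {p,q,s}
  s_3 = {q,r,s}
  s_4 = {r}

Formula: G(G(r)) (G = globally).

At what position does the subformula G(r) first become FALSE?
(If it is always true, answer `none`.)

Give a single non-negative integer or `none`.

Answer: 0

Derivation:
s_0={q}: G(r)=False r=False
s_1={}: G(r)=False r=False
s_2={p,q,s}: G(r)=False r=False
s_3={q,r,s}: G(r)=True r=True
s_4={r}: G(r)=True r=True
G(G(r)) holds globally = False
First violation at position 0.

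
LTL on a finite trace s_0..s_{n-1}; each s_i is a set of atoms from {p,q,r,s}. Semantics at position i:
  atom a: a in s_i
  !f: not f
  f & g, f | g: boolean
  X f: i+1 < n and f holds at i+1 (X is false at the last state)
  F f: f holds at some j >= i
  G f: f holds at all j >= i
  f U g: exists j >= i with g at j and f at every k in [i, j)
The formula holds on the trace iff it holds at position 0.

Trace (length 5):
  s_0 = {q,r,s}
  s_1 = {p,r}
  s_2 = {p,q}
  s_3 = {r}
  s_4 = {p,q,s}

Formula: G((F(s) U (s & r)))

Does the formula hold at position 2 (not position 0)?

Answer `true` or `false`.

Answer: false

Derivation:
s_0={q,r,s}: G((F(s) U (s & r)))=False (F(s) U (s & r))=True F(s)=True s=True (s & r)=True r=True
s_1={p,r}: G((F(s) U (s & r)))=False (F(s) U (s & r))=False F(s)=True s=False (s & r)=False r=True
s_2={p,q}: G((F(s) U (s & r)))=False (F(s) U (s & r))=False F(s)=True s=False (s & r)=False r=False
s_3={r}: G((F(s) U (s & r)))=False (F(s) U (s & r))=False F(s)=True s=False (s & r)=False r=True
s_4={p,q,s}: G((F(s) U (s & r)))=False (F(s) U (s & r))=False F(s)=True s=True (s & r)=False r=False
Evaluating at position 2: result = False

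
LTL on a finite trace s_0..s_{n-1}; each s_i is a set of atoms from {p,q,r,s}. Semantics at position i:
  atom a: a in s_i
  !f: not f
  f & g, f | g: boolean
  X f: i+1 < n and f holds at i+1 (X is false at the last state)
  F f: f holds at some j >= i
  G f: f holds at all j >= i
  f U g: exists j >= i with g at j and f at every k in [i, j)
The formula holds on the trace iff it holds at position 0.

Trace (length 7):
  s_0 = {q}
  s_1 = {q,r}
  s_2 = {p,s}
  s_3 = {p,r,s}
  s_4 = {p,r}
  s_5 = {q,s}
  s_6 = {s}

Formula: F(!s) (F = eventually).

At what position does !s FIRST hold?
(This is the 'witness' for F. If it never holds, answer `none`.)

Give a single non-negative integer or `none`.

s_0={q}: !s=True s=False
s_1={q,r}: !s=True s=False
s_2={p,s}: !s=False s=True
s_3={p,r,s}: !s=False s=True
s_4={p,r}: !s=True s=False
s_5={q,s}: !s=False s=True
s_6={s}: !s=False s=True
F(!s) holds; first witness at position 0.

Answer: 0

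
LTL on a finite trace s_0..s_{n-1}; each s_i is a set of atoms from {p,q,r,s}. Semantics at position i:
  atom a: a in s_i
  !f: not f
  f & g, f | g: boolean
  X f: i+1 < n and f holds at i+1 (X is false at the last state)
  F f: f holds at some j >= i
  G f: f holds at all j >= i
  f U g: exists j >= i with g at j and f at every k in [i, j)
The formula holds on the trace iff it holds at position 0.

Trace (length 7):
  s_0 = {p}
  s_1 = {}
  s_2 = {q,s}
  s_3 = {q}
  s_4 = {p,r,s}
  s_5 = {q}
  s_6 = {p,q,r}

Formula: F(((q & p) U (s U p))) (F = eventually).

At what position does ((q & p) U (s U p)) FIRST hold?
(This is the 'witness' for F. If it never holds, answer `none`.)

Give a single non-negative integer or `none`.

Answer: 0

Derivation:
s_0={p}: ((q & p) U (s U p))=True (q & p)=False q=False p=True (s U p)=True s=False
s_1={}: ((q & p) U (s U p))=False (q & p)=False q=False p=False (s U p)=False s=False
s_2={q,s}: ((q & p) U (s U p))=False (q & p)=False q=True p=False (s U p)=False s=True
s_3={q}: ((q & p) U (s U p))=False (q & p)=False q=True p=False (s U p)=False s=False
s_4={p,r,s}: ((q & p) U (s U p))=True (q & p)=False q=False p=True (s U p)=True s=True
s_5={q}: ((q & p) U (s U p))=False (q & p)=False q=True p=False (s U p)=False s=False
s_6={p,q,r}: ((q & p) U (s U p))=True (q & p)=True q=True p=True (s U p)=True s=False
F(((q & p) U (s U p))) holds; first witness at position 0.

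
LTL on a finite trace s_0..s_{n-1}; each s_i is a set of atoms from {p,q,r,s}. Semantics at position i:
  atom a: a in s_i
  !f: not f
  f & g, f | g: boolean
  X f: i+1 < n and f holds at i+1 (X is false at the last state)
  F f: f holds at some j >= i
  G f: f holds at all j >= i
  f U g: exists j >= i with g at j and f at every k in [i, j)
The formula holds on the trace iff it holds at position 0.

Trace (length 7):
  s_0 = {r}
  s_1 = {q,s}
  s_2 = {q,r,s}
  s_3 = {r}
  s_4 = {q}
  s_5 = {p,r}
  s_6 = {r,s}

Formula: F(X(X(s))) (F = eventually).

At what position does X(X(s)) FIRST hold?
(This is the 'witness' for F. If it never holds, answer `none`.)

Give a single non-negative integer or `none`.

s_0={r}: X(X(s))=True X(s)=True s=False
s_1={q,s}: X(X(s))=False X(s)=True s=True
s_2={q,r,s}: X(X(s))=False X(s)=False s=True
s_3={r}: X(X(s))=False X(s)=False s=False
s_4={q}: X(X(s))=True X(s)=False s=False
s_5={p,r}: X(X(s))=False X(s)=True s=False
s_6={r,s}: X(X(s))=False X(s)=False s=True
F(X(X(s))) holds; first witness at position 0.

Answer: 0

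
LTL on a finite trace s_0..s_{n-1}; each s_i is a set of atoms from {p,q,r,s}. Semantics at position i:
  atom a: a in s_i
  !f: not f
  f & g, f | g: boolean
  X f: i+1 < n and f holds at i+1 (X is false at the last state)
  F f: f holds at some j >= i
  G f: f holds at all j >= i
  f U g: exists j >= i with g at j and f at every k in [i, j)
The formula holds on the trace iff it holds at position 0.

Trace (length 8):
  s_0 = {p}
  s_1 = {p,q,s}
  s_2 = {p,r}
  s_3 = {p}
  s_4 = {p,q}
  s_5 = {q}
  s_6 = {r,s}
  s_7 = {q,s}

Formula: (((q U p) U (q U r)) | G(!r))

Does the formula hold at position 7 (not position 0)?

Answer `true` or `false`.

s_0={p}: (((q U p) U (q U r)) | G(!r))=True ((q U p) U (q U r))=True (q U p)=True q=False p=True (q U r)=False r=False G(!r)=False !r=True
s_1={p,q,s}: (((q U p) U (q U r)) | G(!r))=True ((q U p) U (q U r))=True (q U p)=True q=True p=True (q U r)=True r=False G(!r)=False !r=True
s_2={p,r}: (((q U p) U (q U r)) | G(!r))=True ((q U p) U (q U r))=True (q U p)=True q=False p=True (q U r)=True r=True G(!r)=False !r=False
s_3={p}: (((q U p) U (q U r)) | G(!r))=True ((q U p) U (q U r))=True (q U p)=True q=False p=True (q U r)=False r=False G(!r)=False !r=True
s_4={p,q}: (((q U p) U (q U r)) | G(!r))=True ((q U p) U (q U r))=True (q U p)=True q=True p=True (q U r)=True r=False G(!r)=False !r=True
s_5={q}: (((q U p) U (q U r)) | G(!r))=True ((q U p) U (q U r))=True (q U p)=False q=True p=False (q U r)=True r=False G(!r)=False !r=True
s_6={r,s}: (((q U p) U (q U r)) | G(!r))=True ((q U p) U (q U r))=True (q U p)=False q=False p=False (q U r)=True r=True G(!r)=False !r=False
s_7={q,s}: (((q U p) U (q U r)) | G(!r))=True ((q U p) U (q U r))=False (q U p)=False q=True p=False (q U r)=False r=False G(!r)=True !r=True
Evaluating at position 7: result = True

Answer: true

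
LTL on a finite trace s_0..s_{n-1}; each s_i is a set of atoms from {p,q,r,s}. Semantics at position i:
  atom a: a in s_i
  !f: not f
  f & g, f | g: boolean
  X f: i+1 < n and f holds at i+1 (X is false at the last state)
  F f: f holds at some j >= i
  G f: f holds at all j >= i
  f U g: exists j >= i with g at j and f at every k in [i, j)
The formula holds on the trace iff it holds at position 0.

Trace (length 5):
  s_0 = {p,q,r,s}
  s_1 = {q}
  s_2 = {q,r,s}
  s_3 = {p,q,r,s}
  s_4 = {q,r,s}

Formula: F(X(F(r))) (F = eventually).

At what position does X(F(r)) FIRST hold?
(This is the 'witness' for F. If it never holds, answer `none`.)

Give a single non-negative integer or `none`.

Answer: 0

Derivation:
s_0={p,q,r,s}: X(F(r))=True F(r)=True r=True
s_1={q}: X(F(r))=True F(r)=True r=False
s_2={q,r,s}: X(F(r))=True F(r)=True r=True
s_3={p,q,r,s}: X(F(r))=True F(r)=True r=True
s_4={q,r,s}: X(F(r))=False F(r)=True r=True
F(X(F(r))) holds; first witness at position 0.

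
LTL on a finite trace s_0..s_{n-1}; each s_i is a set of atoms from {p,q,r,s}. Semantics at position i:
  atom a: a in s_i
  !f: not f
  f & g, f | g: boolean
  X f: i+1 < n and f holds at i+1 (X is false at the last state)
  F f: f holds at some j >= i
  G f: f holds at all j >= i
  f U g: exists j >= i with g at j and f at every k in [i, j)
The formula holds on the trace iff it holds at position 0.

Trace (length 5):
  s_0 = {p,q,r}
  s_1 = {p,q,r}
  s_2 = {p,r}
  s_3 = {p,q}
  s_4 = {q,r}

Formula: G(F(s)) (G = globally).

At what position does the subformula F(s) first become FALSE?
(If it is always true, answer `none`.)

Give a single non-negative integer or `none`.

s_0={p,q,r}: F(s)=False s=False
s_1={p,q,r}: F(s)=False s=False
s_2={p,r}: F(s)=False s=False
s_3={p,q}: F(s)=False s=False
s_4={q,r}: F(s)=False s=False
G(F(s)) holds globally = False
First violation at position 0.

Answer: 0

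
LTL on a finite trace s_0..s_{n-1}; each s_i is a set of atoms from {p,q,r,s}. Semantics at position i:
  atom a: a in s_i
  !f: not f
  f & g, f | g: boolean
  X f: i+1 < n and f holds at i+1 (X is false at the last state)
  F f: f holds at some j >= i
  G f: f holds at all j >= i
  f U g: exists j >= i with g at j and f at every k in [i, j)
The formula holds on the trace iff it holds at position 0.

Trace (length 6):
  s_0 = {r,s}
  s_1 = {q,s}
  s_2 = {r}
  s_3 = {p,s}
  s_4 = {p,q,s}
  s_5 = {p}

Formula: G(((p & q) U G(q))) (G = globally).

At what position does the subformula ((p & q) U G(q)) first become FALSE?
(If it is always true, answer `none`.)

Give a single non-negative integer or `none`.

Answer: 0

Derivation:
s_0={r,s}: ((p & q) U G(q))=False (p & q)=False p=False q=False G(q)=False
s_1={q,s}: ((p & q) U G(q))=False (p & q)=False p=False q=True G(q)=False
s_2={r}: ((p & q) U G(q))=False (p & q)=False p=False q=False G(q)=False
s_3={p,s}: ((p & q) U G(q))=False (p & q)=False p=True q=False G(q)=False
s_4={p,q,s}: ((p & q) U G(q))=False (p & q)=True p=True q=True G(q)=False
s_5={p}: ((p & q) U G(q))=False (p & q)=False p=True q=False G(q)=False
G(((p & q) U G(q))) holds globally = False
First violation at position 0.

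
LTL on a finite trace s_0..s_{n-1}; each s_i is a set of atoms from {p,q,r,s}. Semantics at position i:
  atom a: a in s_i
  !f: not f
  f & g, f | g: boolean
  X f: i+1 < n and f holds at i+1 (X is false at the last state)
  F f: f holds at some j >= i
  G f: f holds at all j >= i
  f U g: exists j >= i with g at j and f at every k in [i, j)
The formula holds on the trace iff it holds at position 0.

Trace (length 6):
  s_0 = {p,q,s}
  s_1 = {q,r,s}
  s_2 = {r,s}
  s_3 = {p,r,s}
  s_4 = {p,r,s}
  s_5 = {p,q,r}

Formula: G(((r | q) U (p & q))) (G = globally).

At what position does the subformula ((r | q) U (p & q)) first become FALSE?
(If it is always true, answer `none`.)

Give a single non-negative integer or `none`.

Answer: none

Derivation:
s_0={p,q,s}: ((r | q) U (p & q))=True (r | q)=True r=False q=True (p & q)=True p=True
s_1={q,r,s}: ((r | q) U (p & q))=True (r | q)=True r=True q=True (p & q)=False p=False
s_2={r,s}: ((r | q) U (p & q))=True (r | q)=True r=True q=False (p & q)=False p=False
s_3={p,r,s}: ((r | q) U (p & q))=True (r | q)=True r=True q=False (p & q)=False p=True
s_4={p,r,s}: ((r | q) U (p & q))=True (r | q)=True r=True q=False (p & q)=False p=True
s_5={p,q,r}: ((r | q) U (p & q))=True (r | q)=True r=True q=True (p & q)=True p=True
G(((r | q) U (p & q))) holds globally = True
No violation — formula holds at every position.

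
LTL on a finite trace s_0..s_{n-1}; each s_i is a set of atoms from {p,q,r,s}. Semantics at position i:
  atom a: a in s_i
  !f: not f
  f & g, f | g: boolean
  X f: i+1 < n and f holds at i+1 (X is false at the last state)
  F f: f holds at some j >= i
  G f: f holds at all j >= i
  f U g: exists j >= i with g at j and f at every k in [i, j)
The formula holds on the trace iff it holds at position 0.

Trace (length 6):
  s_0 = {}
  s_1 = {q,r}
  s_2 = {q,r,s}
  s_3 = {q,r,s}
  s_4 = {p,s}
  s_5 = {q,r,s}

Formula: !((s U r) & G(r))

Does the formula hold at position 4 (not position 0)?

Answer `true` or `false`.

Answer: true

Derivation:
s_0={}: !((s U r) & G(r))=True ((s U r) & G(r))=False (s U r)=False s=False r=False G(r)=False
s_1={q,r}: !((s U r) & G(r))=True ((s U r) & G(r))=False (s U r)=True s=False r=True G(r)=False
s_2={q,r,s}: !((s U r) & G(r))=True ((s U r) & G(r))=False (s U r)=True s=True r=True G(r)=False
s_3={q,r,s}: !((s U r) & G(r))=True ((s U r) & G(r))=False (s U r)=True s=True r=True G(r)=False
s_4={p,s}: !((s U r) & G(r))=True ((s U r) & G(r))=False (s U r)=True s=True r=False G(r)=False
s_5={q,r,s}: !((s U r) & G(r))=False ((s U r) & G(r))=True (s U r)=True s=True r=True G(r)=True
Evaluating at position 4: result = True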